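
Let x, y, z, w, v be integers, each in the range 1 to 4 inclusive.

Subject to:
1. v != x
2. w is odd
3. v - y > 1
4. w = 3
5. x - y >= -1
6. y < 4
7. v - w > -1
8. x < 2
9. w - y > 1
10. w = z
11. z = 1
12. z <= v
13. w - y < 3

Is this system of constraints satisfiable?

Constraint 4 fixes w = 3 and constraint 11 fixes z = 1, but constraint 10 requires w = z. Since 3 ≠ 1, contradiction.

Unsatisfiable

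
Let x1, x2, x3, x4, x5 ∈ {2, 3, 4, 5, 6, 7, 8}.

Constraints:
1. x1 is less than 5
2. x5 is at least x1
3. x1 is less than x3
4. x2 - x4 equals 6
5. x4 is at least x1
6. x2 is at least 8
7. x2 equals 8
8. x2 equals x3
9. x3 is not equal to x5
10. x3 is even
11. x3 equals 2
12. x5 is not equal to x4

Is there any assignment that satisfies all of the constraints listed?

Unsatisfiable

Constraint 7 fixes x2 = 8 and constraint 11 fixes x3 = 2, but constraint 8 requires x2 = x3. Since 8 ≠ 2, contradiction.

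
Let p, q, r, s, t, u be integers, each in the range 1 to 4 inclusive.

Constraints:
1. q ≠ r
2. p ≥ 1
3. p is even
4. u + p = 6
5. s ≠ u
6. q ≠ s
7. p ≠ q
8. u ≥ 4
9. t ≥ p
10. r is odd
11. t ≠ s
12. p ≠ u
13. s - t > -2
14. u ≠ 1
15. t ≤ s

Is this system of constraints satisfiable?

Satisfiable

The assignment p = 2, q = 4, r = 1, s = 3, t = 2, u = 4 works:
  constraint 3 holds since p = 2 is even.
  constraint 4 holds since u + p = 6.
  constraint 13 holds since s - t = 1.
The rest check out directly.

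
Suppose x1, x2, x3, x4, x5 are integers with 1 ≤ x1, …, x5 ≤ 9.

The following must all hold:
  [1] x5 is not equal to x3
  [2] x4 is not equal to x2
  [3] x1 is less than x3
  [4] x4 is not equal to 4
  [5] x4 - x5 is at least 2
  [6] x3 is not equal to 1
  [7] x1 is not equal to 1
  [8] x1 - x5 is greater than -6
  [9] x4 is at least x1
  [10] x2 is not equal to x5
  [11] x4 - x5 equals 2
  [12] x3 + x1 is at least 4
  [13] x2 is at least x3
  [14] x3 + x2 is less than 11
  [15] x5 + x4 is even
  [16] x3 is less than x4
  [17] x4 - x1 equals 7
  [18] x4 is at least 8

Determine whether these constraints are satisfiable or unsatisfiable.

Satisfiable

Try x1 = 2, x2 = 6, x3 = 4, x4 = 9, x5 = 7.
Check constraint 5: x4 - x5 = 2; constraint 8: x1 - x5 = -5; constraint 11: x4 - x5 = 2. The remaining constraints are straightforward to verify.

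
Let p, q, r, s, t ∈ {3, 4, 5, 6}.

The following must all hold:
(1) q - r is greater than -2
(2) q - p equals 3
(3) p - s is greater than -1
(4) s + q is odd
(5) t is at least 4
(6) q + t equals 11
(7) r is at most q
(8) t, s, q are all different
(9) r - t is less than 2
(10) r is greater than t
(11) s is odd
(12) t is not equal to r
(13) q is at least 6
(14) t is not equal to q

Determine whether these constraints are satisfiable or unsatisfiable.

Satisfiable

Take p = 3, q = 6, r = 6, s = 3, t = 5. Then constraint 1: q - r = 0; constraint 2: q - p = 3, and every other listed constraint is also met.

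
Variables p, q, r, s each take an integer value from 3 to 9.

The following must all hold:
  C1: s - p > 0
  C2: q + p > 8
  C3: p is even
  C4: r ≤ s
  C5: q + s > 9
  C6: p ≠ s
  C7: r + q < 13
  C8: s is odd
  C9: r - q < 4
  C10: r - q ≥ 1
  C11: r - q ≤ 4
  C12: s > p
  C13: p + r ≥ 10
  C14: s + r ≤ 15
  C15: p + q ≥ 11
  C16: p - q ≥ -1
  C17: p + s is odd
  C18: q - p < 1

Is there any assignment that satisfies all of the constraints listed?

Take p = 6, q = 5, r = 6, s = 7. Then constraint 1: s - p = 1; constraint 2: q + p = 11, and every other listed constraint is also met.

Satisfiable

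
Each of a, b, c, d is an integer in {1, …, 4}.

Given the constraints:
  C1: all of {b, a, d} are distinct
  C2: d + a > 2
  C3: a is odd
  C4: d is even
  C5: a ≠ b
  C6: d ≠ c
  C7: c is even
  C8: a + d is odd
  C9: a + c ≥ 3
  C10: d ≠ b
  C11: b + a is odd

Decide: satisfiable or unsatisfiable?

Satisfiable

One satisfying assignment is a = 1, b = 2, c = 2, d = 4.
For the less obvious constraints — constraint 2: d + a = 5; constraint 9: a + c = 3 — and the others hold by inspection.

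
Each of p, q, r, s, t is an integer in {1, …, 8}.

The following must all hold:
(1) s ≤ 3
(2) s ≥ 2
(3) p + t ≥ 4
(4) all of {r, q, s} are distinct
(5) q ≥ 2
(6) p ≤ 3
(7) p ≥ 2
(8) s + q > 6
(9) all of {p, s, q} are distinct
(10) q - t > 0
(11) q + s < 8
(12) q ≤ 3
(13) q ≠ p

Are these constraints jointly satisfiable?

Unsatisfiable

Constraints 1, 2, 5, 6, 7, and 12 confine each of p, s, q to the 2 values {2, 3}.
Constraint 9 requires all 3 of them to be distinct, but only 2 values are available — impossible by the pigeonhole principle.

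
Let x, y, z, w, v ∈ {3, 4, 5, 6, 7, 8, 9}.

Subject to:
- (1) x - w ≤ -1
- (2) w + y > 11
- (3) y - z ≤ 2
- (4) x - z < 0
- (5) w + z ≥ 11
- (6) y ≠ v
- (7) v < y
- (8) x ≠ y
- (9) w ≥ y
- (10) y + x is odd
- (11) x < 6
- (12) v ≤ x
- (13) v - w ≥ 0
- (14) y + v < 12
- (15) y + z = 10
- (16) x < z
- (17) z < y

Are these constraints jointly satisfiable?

Unsatisfiable

Constraints 4, 9, 12, 13, and 17 give y ≤ w, w ≤ v, v ≤ x, x < z, z < y. Chaining: y ≤ w ≤ v ≤ x < z < y, which forces y < y — impossible.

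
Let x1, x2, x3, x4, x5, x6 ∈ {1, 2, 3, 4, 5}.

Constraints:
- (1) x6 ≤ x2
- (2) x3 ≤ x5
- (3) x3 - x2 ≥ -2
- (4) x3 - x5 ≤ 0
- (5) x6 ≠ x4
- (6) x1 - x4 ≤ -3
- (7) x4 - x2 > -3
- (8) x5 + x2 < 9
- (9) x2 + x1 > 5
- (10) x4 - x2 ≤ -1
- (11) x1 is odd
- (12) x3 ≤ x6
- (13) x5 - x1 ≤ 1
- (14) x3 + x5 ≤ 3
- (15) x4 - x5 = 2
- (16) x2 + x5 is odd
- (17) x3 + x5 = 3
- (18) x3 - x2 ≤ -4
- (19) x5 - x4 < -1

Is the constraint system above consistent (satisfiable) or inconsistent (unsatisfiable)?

Constraints 3, 4, 6, 10, and 13 give x2 − x4 ≥ 1, x4 − x1 ≥ 3, x1 − x5 ≥ -1, x5 − x3 ≥ 0, x3 − x2 ≥ -2.
Adding all 5 inequalities: the left sides telescope to 0, and the right sides sum to 1 + 3 + (-1) + 0 + (-2) = 1. So 0 ≥ 1, which is false.

Unsatisfiable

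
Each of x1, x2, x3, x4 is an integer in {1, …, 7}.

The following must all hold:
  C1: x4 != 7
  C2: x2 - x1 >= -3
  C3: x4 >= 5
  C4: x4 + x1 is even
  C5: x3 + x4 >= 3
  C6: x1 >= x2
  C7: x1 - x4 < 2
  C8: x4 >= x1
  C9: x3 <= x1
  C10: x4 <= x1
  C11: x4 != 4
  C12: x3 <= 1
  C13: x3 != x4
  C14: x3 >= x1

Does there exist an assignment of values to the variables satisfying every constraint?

Unsatisfiable

From constraints 3 and 10: x1 ≥ x4 and x4 ≥ 5, so x1 ≥ 5. From constraints 12 and 14: x1 ≤ x3 and x3 ≤ 1, so x1 ≤ 1. But 1 < 5, so no value of x1 works.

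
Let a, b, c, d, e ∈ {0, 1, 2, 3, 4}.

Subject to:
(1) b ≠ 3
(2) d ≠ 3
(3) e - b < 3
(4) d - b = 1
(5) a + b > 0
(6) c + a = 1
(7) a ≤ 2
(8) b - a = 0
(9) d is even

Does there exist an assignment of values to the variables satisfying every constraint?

The assignment a = 1, b = 1, c = 0, d = 2, e = 2 works:
  constraint 3 holds since e - b = 1.
  constraint 4 holds since d - b = 1.
  constraint 5 holds since a + b = 2.
The rest check out directly.

Satisfiable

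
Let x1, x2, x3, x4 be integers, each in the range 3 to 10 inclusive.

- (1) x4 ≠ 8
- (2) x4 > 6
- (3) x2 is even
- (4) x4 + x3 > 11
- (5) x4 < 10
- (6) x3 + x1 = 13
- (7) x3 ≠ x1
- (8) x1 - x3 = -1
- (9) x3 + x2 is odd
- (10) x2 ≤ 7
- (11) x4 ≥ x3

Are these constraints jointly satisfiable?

Try x1 = 6, x2 = 6, x3 = 7, x4 = 7.
Check constraint 4: x4 + x3 = 14; constraint 6: x3 + x1 = 13. The remaining constraints are straightforward to verify.

Satisfiable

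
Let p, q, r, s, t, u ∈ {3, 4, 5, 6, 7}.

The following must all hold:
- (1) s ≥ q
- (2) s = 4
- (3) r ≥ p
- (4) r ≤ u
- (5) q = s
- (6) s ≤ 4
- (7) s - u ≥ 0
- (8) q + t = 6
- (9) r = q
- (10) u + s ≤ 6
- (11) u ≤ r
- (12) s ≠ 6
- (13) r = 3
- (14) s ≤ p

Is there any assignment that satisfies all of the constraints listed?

Constraint 13 fixes r = 3 and constraint 2 fixes s = 4. Constraints 5 and 9 give r = q = s, so r = s. But 3 ≠ 4 — contradiction.

Unsatisfiable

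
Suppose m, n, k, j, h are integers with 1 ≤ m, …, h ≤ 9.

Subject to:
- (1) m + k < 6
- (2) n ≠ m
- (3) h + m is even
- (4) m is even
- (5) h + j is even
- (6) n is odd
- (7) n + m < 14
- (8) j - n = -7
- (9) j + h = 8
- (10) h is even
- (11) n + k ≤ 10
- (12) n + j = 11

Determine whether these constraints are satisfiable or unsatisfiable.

Satisfiable

Take m = 2, n = 9, k = 1, j = 2, h = 6. Then constraint 1: m + k = 3; constraint 7: n + m = 11, and every other listed constraint is also met.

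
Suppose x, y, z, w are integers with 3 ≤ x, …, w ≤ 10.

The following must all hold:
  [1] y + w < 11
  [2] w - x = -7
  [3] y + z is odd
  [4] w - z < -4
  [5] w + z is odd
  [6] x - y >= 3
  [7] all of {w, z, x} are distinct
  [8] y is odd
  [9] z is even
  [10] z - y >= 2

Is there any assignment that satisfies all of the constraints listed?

Satisfiable

Take x = 10, y = 5, z = 8, w = 3. Then constraint 1: y + w = 8; constraint 2: w - x = -7; constraint 4: w - z = -5, and every other listed constraint is also met.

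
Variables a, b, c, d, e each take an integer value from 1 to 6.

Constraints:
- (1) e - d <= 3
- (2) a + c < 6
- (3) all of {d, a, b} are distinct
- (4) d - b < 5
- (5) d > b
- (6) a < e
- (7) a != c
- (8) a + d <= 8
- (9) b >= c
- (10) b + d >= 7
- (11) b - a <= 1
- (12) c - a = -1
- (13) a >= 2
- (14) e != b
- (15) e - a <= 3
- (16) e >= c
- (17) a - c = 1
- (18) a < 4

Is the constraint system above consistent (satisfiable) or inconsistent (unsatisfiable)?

Take a = 3, b = 2, c = 2, d = 5, e = 5. Then constraint 1: e - d = 0; constraint 2: a + c = 5; constraint 4: d - b = 3, and every other listed constraint is also met.

Satisfiable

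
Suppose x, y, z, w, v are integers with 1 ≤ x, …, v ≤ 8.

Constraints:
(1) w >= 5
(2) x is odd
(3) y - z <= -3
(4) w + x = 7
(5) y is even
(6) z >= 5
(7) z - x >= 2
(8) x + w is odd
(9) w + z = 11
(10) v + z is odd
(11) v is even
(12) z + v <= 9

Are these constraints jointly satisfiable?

Satisfiable

Setting (x, y, z, w, v) = (1, 2, 5, 6, 2) satisfies everything: constraint 3: y - z = -3; constraint 4: w + x = 7; constraint 7: z - x = 4, and the others follow.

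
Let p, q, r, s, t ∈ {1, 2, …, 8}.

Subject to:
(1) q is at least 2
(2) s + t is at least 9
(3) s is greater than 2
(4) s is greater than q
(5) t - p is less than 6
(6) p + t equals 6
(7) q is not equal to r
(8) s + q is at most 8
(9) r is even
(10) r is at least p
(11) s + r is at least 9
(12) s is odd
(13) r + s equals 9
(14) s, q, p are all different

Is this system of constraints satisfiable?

Try p = 1, q = 3, r = 4, s = 5, t = 5.
Check constraint 2: s + t = 10; constraint 5: t - p = 4; constraint 6: p + t = 6. The remaining constraints are straightforward to verify.

Satisfiable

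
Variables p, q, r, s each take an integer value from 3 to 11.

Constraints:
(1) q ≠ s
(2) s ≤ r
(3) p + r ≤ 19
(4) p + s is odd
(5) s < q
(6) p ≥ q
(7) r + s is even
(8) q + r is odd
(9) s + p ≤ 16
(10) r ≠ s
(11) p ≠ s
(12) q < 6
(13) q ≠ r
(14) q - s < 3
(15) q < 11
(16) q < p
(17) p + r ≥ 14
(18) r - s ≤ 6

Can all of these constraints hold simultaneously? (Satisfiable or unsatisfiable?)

Take p = 10, q = 4, r = 7, s = 3. Then constraint 3: p + r = 17; constraint 9: s + p = 13, and every other listed constraint is also met.

Satisfiable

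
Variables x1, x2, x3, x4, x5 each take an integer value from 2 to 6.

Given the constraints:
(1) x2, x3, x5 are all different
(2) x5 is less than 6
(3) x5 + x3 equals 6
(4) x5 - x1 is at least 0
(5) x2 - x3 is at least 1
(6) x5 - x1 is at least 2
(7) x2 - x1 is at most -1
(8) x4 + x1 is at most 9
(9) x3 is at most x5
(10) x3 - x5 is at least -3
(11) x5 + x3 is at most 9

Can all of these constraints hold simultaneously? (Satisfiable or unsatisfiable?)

Constraints 5, 6, 7, and 10 give x2 − x3 ≥ 1, x3 − x5 ≥ -3, x5 − x1 ≥ 2, x1 − x2 ≥ 1.
Adding all 4 inequalities: the left sides telescope to 0, and the right sides sum to 1 + (-3) + 2 + 1 = 1. So 0 ≥ 1, which is false.

Unsatisfiable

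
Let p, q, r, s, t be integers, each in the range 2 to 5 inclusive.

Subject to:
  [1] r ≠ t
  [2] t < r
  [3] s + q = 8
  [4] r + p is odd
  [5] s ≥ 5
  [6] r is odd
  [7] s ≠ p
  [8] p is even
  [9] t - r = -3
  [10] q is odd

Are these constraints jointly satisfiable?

Setting (p, q, r, s, t) = (2, 3, 5, 5, 2) satisfies everything: constraint 3: s + q = 8; constraint 4: r + p = 7 is odd; constraint 9: t - r = -3, and the others follow.

Satisfiable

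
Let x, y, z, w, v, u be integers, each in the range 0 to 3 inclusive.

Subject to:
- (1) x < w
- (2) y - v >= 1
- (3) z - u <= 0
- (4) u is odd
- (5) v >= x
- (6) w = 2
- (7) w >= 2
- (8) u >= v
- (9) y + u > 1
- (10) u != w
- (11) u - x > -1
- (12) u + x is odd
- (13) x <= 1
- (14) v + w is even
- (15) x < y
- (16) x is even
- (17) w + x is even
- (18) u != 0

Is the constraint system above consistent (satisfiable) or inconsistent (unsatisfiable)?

Satisfiable

Try x = 0, y = 2, z = 0, w = 2, v = 0, u = 1.
Check constraint 2: y - v = 2; constraint 3: z - u = -1; constraint 9: y + u = 3. The remaining constraints are straightforward to verify.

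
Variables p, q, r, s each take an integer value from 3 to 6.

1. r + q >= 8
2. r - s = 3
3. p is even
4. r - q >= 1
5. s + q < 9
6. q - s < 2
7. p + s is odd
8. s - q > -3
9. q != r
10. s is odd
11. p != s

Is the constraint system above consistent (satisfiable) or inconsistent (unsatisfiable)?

Try p = 6, q = 4, r = 6, s = 3.
Check constraint 1: r + q = 10; constraint 2: r - s = 3; constraint 4: r - q = 2. The remaining constraints are straightforward to verify.

Satisfiable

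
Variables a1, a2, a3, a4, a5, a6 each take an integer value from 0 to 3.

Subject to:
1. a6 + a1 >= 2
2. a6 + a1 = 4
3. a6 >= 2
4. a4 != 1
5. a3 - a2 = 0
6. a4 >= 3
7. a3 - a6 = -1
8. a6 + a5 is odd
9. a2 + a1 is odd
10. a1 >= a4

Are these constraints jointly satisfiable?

From constraint 3: a6 ≥ 2. From constraints 6 and 10: a1 ≥ a4 ≥ 3. Hence a6 + a1 ≥ 5. But constraint 2 requires a6 + a1 = 4, and 4 < 5. Contradiction.

Unsatisfiable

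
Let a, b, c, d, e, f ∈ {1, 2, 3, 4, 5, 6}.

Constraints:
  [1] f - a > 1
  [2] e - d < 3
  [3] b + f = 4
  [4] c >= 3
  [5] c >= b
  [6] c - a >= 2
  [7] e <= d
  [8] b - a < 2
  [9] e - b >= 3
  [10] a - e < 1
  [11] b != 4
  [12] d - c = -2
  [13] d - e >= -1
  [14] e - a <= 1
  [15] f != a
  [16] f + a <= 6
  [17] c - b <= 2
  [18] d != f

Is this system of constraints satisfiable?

Unsatisfiable

Constraints 6, 9, 14, and 17 give e − b ≥ 3, b − c ≥ -2, c − a ≥ 2, a − e ≥ -1.
Adding all 4 inequalities: the left sides telescope to 0, and the right sides sum to 3 + (-2) + 2 + (-1) = 2. So 0 ≥ 2, which is false.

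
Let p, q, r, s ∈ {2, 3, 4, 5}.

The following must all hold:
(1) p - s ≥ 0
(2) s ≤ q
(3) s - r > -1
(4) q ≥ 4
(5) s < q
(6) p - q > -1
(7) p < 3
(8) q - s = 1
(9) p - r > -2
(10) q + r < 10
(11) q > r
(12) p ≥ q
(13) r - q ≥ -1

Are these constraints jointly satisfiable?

From constraints 4 and 12: p ≥ q and q ≥ 4, so p ≥ 4. From constraint 7: p ≤ 2. But 2 < 4, so no value of p works.

Unsatisfiable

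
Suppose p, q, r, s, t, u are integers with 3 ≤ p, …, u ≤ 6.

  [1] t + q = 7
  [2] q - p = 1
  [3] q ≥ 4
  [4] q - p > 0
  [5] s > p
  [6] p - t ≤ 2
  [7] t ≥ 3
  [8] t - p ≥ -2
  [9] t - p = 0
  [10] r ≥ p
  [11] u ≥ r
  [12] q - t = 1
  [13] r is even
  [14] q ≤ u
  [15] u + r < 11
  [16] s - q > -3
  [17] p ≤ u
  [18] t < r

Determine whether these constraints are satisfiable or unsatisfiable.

The assignment p = 3, q = 4, r = 4, s = 4, t = 3, u = 5 works:
  constraint 1 holds since t + q = 7.
  constraint 2 holds since q - p = 1.
  constraint 4 holds since q - p = 1.
The rest check out directly.

Satisfiable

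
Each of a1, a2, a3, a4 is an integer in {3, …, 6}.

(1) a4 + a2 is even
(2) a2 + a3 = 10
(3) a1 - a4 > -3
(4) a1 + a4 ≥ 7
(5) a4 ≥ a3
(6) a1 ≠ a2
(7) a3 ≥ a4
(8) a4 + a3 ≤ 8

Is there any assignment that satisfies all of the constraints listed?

Satisfiable

Try a1 = 3, a2 = 6, a3 = 4, a4 = 4.
Check constraint 2: a2 + a3 = 10; constraint 3: a1 - a4 = -1. The remaining constraints are straightforward to verify.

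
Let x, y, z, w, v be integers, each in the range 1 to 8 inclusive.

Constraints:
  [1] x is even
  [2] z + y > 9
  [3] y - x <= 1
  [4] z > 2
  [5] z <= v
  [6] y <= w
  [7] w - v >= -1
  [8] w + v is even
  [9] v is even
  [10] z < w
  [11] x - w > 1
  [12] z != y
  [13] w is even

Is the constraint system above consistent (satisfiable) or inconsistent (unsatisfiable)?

Setting (x, y, z, w, v) = (8, 6, 4, 6, 4) satisfies everything: constraint 2: z + y = 10; constraint 3: y - x = -2; constraint 7: w - v = 2, and the others follow.

Satisfiable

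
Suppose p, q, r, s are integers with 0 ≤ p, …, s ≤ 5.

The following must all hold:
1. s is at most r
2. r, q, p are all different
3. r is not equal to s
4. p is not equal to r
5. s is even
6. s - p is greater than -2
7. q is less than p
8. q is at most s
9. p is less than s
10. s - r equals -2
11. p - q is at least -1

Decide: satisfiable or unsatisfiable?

One satisfying assignment is p = 1, q = 0, r = 4, s = 2.
For the less obvious constraints — constraint 6: s - p = 1; constraint 10: s - r = -2 — and the others hold by inspection.

Satisfiable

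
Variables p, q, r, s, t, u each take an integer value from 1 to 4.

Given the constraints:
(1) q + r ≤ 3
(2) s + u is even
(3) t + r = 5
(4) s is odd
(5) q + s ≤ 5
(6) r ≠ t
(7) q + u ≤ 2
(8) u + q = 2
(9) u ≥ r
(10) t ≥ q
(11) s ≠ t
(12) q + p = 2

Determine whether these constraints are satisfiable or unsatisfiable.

Satisfiable

One satisfying assignment is p = 1, q = 1, r = 1, s = 1, t = 4, u = 1.
For the less obvious constraints — constraint 1: q + r = 2; constraint 3: t + r = 5 — and the others hold by inspection.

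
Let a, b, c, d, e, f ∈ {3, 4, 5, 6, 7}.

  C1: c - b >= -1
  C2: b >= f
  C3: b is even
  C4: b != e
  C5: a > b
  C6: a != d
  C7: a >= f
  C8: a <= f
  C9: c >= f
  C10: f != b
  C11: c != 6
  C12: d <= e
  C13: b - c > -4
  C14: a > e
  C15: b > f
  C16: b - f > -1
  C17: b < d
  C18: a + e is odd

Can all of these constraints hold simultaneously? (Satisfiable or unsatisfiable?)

Unsatisfiable

Constraints 8, 12, 14, 15, and 17 give e < a, a ≤ f, f < b, b < d, d ≤ e. Chaining: e < a ≤ f < b < d ≤ e, which forces e < e — impossible.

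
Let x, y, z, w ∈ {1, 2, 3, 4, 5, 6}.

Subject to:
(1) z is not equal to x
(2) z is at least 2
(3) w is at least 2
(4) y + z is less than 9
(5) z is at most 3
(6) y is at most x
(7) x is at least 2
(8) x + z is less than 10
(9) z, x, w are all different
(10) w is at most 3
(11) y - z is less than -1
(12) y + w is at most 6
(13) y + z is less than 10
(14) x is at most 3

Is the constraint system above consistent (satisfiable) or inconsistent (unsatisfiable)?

Constraints 2, 3, 5, 7, 10, and 14 confine each of z, x, w to the 2 values {2, 3}.
Constraint 9 requires all 3 of them to be distinct, but only 2 values are available — impossible by the pigeonhole principle.

Unsatisfiable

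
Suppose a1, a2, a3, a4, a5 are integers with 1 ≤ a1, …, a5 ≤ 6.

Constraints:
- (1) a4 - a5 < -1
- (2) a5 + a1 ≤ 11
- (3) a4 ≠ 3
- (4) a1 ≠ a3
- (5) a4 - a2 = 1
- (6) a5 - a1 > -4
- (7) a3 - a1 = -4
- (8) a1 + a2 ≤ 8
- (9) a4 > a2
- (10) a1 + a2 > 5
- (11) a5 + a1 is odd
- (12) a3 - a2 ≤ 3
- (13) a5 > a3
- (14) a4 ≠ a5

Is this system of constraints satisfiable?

Satisfiable

One satisfying assignment is a1 = 6, a2 = 1, a3 = 2, a4 = 2, a5 = 5.
For the less obvious constraints — constraint 1: a4 - a5 = -3; constraint 2: a5 + a1 = 11; constraint 5: a4 - a2 = 1 — and the others hold by inspection.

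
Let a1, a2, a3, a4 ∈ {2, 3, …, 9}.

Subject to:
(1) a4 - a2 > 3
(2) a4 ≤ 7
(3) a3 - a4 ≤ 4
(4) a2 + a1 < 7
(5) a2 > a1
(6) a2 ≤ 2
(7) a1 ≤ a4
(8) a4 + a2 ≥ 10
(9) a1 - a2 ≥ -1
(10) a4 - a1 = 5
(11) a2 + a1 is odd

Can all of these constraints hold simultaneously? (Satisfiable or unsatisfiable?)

Unsatisfiable

From constraint 2: a4 ≤ 7. From constraint 6: a2 ≤ 2. Hence a4 + a2 ≤ 9. But constraint 8 requires a4 + a2 ≥ 10, and 10 > 9. Contradiction.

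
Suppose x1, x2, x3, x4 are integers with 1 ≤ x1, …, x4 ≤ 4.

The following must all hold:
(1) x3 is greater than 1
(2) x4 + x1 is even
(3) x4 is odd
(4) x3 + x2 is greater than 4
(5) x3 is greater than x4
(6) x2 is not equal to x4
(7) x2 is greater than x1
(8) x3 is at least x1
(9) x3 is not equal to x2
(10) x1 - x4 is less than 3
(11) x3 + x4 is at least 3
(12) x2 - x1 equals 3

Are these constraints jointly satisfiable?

One satisfying assignment is x1 = 1, x2 = 4, x3 = 2, x4 = 1.
For the less obvious constraints — constraint 4: x3 + x2 = 6; constraint 10: x1 - x4 = 0; constraint 11: x3 + x4 = 3 — and the others hold by inspection.

Satisfiable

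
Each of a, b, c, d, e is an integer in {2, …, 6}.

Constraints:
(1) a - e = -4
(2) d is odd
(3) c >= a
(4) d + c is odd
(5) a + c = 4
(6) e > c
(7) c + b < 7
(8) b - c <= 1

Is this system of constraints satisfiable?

The assignment a = 2, b = 2, c = 2, d = 5, e = 6 works:
  constraint 1 holds since a - e = -4.
  constraint 5 holds since a + c = 4.
  constraint 7 holds since c + b = 4.
The rest check out directly.

Satisfiable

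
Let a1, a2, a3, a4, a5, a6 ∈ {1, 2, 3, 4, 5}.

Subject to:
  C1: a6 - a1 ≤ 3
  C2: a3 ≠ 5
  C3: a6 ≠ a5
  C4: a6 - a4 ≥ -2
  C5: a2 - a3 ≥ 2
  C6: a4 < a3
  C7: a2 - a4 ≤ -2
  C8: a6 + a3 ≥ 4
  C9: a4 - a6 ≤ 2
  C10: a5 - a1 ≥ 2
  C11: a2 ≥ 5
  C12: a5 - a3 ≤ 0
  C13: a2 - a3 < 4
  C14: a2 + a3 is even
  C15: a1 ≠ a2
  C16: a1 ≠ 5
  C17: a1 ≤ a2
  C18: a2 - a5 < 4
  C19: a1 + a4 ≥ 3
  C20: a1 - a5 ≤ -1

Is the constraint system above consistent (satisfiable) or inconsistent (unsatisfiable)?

Constraints 1, 4, 5, 7, 10, and 12 give a5 − a1 ≥ 2, a1 − a6 ≥ -3, a6 − a4 ≥ -2, a4 − a2 ≥ 2, a2 − a3 ≥ 2, a3 − a5 ≥ 0.
Adding all 6 inequalities: the left sides telescope to 0, and the right sides sum to 2 + (-3) + (-2) + 2 + 2 + 0 = 1. So 0 ≥ 1, which is false.

Unsatisfiable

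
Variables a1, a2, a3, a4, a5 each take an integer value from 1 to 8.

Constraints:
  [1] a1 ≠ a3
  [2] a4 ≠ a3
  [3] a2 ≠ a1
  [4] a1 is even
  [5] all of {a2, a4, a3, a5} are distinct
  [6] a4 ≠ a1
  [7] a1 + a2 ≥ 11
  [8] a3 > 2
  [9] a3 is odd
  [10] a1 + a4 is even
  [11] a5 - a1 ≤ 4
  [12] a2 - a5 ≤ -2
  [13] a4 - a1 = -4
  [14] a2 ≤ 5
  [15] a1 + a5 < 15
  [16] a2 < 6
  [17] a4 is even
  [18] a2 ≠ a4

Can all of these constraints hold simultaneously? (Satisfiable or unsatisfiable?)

Satisfiable

Take a1 = 6, a2 = 5, a3 = 3, a4 = 2, a5 = 7. Then constraint 7: a1 + a2 = 11; constraint 11: a5 - a1 = 1; constraint 12: a2 - a5 = -2, and every other listed constraint is also met.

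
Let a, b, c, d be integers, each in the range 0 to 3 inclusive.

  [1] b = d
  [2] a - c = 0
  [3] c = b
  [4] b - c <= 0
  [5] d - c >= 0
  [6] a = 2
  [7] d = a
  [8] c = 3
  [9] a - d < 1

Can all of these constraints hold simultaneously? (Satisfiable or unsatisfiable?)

Unsatisfiable

Constraint 8 fixes c = 3 and constraint 6 fixes a = 2. Constraints 1, 3, and 7 give c = b = d = a, so c = a. But 3 ≠ 2 — contradiction.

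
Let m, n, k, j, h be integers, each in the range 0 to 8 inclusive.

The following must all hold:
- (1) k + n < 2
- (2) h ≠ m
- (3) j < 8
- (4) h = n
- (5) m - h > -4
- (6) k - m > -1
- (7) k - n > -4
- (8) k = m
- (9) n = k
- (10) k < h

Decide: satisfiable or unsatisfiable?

Unsatisfiable

From constraints 4, 8, and 9, h = n = k = m, so h = m. But constraint 2 says h ≠ m. Contradiction.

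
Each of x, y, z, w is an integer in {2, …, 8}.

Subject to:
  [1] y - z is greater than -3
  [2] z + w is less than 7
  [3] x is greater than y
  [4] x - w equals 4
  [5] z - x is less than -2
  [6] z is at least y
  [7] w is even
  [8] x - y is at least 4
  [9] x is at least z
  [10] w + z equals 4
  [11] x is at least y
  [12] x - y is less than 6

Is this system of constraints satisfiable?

One satisfying assignment is x = 6, y = 2, z = 2, w = 2.
For the less obvious constraints — constraint 1: y - z = 0; constraint 2: z + w = 4; constraint 4: x - w = 4 — and the others hold by inspection.

Satisfiable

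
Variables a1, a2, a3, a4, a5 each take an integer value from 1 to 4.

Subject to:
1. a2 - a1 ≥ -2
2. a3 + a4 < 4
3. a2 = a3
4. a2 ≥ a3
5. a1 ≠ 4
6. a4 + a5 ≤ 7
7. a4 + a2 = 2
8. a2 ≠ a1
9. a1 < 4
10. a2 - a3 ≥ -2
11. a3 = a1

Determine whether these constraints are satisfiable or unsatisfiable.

Unsatisfiable

From constraints 3 and 11, a2 = a3 = a1, so a2 = a1. But constraint 8 says a2 ≠ a1. Contradiction.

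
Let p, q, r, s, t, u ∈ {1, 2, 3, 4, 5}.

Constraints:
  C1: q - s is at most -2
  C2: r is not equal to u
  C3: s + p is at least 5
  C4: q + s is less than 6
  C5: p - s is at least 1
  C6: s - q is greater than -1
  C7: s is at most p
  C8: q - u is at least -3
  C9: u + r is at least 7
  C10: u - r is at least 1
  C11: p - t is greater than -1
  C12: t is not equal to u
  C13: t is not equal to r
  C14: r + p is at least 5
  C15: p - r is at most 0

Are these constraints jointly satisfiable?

Unsatisfiable

Constraints 1, 5, 8, 10, and 15 give u − r ≥ 1, r − p ≥ 0, p − s ≥ 1, s − q ≥ 2, q − u ≥ -3.
Adding all 5 inequalities: the left sides telescope to 0, and the right sides sum to 1 + 0 + 1 + 2 + (-3) = 1. So 0 ≥ 1, which is false.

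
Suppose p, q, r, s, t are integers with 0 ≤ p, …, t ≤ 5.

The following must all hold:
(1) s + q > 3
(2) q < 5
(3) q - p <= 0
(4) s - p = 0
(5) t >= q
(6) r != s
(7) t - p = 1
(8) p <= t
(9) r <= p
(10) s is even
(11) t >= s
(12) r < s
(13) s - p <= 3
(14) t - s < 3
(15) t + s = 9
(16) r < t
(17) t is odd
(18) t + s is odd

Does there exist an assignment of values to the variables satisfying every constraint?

Setting (p, q, r, s, t) = (4, 1, 0, 4, 5) satisfies everything: constraint 1: s + q = 5; constraint 3: q - p = -3, and the others follow.

Satisfiable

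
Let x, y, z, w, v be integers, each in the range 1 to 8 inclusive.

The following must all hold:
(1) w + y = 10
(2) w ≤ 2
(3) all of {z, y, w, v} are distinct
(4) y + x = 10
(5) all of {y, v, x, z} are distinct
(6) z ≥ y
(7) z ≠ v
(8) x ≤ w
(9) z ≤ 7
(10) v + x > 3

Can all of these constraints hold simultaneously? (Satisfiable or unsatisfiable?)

Unsatisfiable

From constraints 6 and 9: y ≤ z ≤ 7. From constraints 2 and 8: x ≤ w ≤ 2. Hence y + x ≤ 9. But constraint 4 requires y + x = 10, and 10 > 9. Contradiction.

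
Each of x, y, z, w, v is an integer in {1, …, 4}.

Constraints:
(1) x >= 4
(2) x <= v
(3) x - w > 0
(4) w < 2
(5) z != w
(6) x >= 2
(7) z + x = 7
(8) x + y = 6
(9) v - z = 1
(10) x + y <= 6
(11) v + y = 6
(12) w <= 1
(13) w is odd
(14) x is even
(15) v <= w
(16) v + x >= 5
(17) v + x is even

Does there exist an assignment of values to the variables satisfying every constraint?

From constraints 1 and 2: v ≥ x and x ≥ 4, so v ≥ 4. From constraints 12 and 15: v ≤ w and w ≤ 1, so v ≤ 1. But 1 < 4, so no value of v works.

Unsatisfiable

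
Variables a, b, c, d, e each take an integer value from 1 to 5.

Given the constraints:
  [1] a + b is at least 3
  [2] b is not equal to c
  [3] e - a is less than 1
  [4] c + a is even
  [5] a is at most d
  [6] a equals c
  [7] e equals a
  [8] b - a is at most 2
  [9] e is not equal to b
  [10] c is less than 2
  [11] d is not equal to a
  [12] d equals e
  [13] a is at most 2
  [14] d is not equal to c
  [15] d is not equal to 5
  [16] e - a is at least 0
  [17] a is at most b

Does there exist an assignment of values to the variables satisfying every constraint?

Unsatisfiable

From constraints 6, 7, and 12, d = e = a = c, so d = c. But constraint 14 says d ≠ c. Contradiction.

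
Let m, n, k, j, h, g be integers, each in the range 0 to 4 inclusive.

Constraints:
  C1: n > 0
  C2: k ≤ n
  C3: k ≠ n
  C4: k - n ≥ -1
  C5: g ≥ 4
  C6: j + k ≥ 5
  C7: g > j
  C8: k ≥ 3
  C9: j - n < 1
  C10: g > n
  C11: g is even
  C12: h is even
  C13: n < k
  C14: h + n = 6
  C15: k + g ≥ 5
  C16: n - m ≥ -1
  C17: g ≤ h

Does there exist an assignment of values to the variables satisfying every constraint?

Unsatisfiable

From constraints 5 and 17: h ≥ g ≥ 4. From constraints 2 and 8: n ≥ k ≥ 3. Hence h + n ≥ 7. But constraint 14 requires h + n = 6, and 6 < 7. Contradiction.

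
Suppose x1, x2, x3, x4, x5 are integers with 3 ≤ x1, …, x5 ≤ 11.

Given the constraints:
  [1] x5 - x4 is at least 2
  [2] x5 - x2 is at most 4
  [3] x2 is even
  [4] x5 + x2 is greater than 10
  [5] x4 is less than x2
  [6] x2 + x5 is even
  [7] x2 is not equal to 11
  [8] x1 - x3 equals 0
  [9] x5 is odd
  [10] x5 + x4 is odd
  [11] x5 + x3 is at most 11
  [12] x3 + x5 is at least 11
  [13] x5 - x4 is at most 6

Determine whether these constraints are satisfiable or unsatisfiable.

Unsatisfiable

Constraint 3 makes x2 even and constraint 9 makes x5 odd, so x2 + x5 must be odd. Constraint 6 says x2 + x5 is even — contradiction.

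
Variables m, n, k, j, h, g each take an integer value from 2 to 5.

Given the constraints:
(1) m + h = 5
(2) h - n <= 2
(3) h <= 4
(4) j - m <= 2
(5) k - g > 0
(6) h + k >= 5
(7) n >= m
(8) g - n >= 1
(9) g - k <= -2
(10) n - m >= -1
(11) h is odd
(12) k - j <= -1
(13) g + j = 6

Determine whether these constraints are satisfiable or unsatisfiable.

Unsatisfiable

Constraints 4, 8, 9, 10, and 12 give k − g ≥ 2, g − n ≥ 1, n − m ≥ -1, m − j ≥ -2, j − k ≥ 1.
Adding all 5 inequalities: the left sides telescope to 0, and the right sides sum to 2 + 1 + (-1) + (-2) + 1 = 1. So 0 ≥ 1, which is false.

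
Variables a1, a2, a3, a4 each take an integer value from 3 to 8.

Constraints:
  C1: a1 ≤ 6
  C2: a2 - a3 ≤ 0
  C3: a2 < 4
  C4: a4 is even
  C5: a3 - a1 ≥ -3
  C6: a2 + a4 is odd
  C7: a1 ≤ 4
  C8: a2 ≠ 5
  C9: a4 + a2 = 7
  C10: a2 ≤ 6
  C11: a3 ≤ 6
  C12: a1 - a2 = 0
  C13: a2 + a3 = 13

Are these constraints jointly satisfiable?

Unsatisfiable

From constraint 10: a2 ≤ 6. From constraint 11: a3 ≤ 6. Hence a2 + a3 ≤ 12. But constraint 13 requires a2 + a3 = 13, and 13 > 12. Contradiction.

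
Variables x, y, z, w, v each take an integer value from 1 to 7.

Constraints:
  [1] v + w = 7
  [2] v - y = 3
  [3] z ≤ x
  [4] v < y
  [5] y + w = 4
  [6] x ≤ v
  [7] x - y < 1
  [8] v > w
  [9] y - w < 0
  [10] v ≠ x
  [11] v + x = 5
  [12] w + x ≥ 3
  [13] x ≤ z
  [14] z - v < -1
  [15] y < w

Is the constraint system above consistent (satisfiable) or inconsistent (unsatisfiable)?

Constraints 4, 8, and 15 give w < v, v < y, y < w. Chaining: w < v < y < w, which forces w < w — impossible.

Unsatisfiable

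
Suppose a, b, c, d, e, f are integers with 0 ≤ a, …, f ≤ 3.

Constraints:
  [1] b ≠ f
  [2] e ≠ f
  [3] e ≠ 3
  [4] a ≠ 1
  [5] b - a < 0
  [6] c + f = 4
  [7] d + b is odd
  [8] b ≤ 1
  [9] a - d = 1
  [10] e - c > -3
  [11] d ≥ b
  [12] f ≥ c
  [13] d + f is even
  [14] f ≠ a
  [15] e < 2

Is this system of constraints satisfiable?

Satisfiable

One satisfying assignment is a = 3, b = 1, c = 2, d = 2, e = 0, f = 2.
For the less obvious constraints — constraint 5: b - a = -2; constraint 6: c + f = 4; constraint 9: a - d = 1 — and the others hold by inspection.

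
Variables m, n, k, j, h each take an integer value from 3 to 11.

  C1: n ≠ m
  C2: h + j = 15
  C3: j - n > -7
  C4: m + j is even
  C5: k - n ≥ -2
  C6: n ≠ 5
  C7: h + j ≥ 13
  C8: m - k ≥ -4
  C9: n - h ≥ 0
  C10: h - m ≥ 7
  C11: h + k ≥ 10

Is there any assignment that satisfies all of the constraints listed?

Constraints 5, 8, 9, and 10 give h − m ≥ 7, m − k ≥ -4, k − n ≥ -2, n − h ≥ 0.
Adding all 4 inequalities: the left sides telescope to 0, and the right sides sum to 7 + (-4) + (-2) + 0 = 1. So 0 ≥ 1, which is false.

Unsatisfiable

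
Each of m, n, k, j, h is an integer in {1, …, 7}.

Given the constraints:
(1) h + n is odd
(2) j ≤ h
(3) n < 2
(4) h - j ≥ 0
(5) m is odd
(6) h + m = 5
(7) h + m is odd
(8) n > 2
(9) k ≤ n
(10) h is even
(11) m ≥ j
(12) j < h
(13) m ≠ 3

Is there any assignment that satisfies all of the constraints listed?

From constraint 8: n ≥ 3. From constraint 3: n ≤ 1. But 1 < 3, so no value of n works.

Unsatisfiable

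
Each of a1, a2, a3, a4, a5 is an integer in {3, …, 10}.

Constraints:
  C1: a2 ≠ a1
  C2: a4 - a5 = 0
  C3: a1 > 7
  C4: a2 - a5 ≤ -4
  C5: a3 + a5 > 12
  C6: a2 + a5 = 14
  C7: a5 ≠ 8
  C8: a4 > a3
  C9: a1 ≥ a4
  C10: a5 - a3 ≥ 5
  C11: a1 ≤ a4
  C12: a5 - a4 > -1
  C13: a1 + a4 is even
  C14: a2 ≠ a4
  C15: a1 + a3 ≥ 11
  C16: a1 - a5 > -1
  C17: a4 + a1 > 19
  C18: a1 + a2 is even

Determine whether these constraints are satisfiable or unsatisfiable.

Satisfiable

One satisfying assignment is a1 = 10, a2 = 4, a3 = 3, a4 = 10, a5 = 10.
For the less obvious constraints — constraint 2: a4 - a5 = 0; constraint 4: a2 - a5 = -6 — and the others hold by inspection.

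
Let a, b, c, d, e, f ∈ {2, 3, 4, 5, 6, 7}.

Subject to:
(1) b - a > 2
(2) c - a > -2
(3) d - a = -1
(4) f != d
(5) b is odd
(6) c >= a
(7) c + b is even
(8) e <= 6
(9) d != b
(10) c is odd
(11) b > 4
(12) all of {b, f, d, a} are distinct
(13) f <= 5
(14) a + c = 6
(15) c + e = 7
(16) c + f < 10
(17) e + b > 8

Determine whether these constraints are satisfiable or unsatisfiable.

Satisfiable

The assignment a = 3, b = 7, c = 3, d = 2, e = 4, f = 4 works:
  constraint 1 holds since b - a = 4.
  constraint 2 holds since c - a = 0.
The rest check out directly.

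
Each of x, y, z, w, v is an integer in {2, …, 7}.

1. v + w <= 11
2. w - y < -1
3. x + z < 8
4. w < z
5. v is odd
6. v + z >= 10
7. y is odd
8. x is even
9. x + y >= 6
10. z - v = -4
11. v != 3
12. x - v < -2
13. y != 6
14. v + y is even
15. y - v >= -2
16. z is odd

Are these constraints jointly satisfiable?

Satisfiable

The assignment x = 4, y = 5, z = 3, w = 2, v = 7 works:
  constraint 1 holds since v + w = 9.
  constraint 2 holds since w - y = -3.
The rest check out directly.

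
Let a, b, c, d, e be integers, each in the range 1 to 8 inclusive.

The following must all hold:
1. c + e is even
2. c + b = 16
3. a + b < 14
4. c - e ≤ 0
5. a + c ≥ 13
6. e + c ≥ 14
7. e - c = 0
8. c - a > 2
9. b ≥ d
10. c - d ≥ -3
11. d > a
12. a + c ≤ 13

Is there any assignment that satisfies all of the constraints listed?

Setting (a, b, c, d, e) = (5, 8, 8, 8, 8) satisfies everything: constraint 2: c + b = 16; constraint 3: a + b = 13; constraint 4: c - e = 0, and the others follow.

Satisfiable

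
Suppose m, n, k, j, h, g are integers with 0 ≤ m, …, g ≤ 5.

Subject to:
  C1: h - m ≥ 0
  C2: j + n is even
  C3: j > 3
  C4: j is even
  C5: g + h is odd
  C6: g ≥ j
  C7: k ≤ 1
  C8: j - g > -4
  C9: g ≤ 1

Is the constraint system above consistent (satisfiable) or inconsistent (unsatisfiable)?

Unsatisfiable

From constraint 3: j ≥ 4. From constraints 6 and 9: j ≤ g and g ≤ 1, so j ≤ 1. But 1 < 4, so no value of j works.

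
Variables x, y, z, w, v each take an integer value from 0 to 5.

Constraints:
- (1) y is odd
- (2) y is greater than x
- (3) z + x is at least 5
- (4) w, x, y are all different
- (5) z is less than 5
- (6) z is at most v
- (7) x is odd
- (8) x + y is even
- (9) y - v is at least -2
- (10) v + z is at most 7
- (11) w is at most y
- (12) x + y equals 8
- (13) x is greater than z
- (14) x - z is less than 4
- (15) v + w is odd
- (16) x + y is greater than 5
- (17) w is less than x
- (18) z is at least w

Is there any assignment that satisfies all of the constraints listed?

Satisfiable

The assignment x = 3, y = 5, z = 2, w = 2, v = 5 works:
  constraint 3 holds since z + x = 5.
  constraint 9 holds since y - v = 0.
The rest check out directly.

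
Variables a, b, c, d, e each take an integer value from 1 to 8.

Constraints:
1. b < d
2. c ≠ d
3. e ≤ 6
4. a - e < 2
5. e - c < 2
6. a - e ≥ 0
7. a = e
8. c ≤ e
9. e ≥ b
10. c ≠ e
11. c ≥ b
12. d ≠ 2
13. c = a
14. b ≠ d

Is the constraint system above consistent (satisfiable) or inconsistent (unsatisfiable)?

From constraints 7 and 13, c = a = e, so c = e. But constraint 10 says c ≠ e. Contradiction.

Unsatisfiable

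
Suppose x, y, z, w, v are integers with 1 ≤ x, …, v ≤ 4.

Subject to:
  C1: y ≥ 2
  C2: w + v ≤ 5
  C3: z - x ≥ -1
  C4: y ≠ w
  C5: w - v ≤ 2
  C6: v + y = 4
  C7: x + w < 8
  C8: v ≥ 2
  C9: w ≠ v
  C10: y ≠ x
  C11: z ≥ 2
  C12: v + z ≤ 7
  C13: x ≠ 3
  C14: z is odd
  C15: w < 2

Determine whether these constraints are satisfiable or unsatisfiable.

The assignment x = 4, y = 2, z = 3, w = 1, v = 2 works:
  constraint 2 holds since w + v = 3.
  constraint 3 holds since z - x = -1.
  constraint 5 holds since w - v = -1.
The rest check out directly.

Satisfiable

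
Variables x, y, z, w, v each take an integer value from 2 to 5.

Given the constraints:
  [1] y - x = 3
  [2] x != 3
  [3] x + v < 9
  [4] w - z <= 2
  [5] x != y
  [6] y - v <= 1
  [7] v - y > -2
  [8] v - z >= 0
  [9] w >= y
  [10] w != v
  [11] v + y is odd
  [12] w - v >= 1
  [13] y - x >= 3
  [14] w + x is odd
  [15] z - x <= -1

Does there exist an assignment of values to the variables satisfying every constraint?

Constraints 4, 6, 12, 13, and 15 give x − z ≥ 1, z − w ≥ -2, w − v ≥ 1, v − y ≥ -1, y − x ≥ 3.
Adding all 5 inequalities: the left sides telescope to 0, and the right sides sum to 1 + (-2) + 1 + (-1) + 3 = 2. So 0 ≥ 2, which is false.

Unsatisfiable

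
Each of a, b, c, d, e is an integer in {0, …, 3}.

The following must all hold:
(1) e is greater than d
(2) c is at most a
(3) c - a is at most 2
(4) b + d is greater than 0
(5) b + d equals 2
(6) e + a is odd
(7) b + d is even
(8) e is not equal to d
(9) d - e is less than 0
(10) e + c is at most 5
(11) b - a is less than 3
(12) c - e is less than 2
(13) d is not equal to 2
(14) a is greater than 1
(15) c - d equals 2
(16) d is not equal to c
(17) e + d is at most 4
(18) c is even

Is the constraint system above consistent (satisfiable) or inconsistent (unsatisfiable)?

Satisfiable

The assignment a = 2, b = 2, c = 2, d = 0, e = 1 works:
  constraint 3 holds since c - a = 0.
  constraint 4 holds since b + d = 2.
  constraint 5 holds since b + d = 2.
The rest check out directly.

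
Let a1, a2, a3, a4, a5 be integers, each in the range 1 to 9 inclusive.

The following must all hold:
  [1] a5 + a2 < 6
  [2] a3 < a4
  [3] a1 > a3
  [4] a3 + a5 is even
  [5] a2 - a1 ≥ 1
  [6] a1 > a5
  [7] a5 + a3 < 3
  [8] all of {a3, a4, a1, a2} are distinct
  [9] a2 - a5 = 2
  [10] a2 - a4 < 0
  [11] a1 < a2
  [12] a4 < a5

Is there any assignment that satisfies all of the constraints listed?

Constraints 6, 10, 11, and 12 give a5 < a1, a1 < a2, a2 < a4, a4 < a5. Chaining: a5 < a1 < a2 < a4 < a5, which forces a5 < a5 — impossible.

Unsatisfiable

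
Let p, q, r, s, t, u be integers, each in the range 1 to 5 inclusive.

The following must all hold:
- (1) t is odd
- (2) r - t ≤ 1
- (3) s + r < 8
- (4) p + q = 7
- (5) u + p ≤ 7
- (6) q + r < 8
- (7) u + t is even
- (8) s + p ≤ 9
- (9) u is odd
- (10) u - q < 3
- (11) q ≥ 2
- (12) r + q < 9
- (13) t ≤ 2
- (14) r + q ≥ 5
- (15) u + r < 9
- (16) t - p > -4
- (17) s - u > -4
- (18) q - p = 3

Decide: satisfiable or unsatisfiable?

Satisfiable

Take p = 2, q = 5, r = 2, s = 4, t = 1, u = 5. Then constraint 2: r - t = 1; constraint 3: s + r = 6; constraint 4: p + q = 7, and every other listed constraint is also met.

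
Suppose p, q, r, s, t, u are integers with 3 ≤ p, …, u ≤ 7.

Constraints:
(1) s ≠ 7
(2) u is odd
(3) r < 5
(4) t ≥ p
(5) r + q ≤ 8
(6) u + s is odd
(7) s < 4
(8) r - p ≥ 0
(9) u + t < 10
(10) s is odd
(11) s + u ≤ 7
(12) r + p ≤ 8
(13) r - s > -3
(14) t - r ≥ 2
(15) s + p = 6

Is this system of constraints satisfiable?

Unsatisfiable

Constraint 2 makes u odd and constraint 10 makes s odd, so u + s must be even. Constraint 6 says u + s is odd — contradiction.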